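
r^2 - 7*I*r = r*(r - 7*I)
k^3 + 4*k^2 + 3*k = k*(k + 1)*(k + 3)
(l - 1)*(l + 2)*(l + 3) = l^3 + 4*l^2 + l - 6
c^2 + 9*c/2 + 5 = (c + 2)*(c + 5/2)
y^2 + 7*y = y*(y + 7)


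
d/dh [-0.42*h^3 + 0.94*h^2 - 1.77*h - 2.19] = -1.26*h^2 + 1.88*h - 1.77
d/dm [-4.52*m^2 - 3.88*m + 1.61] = -9.04*m - 3.88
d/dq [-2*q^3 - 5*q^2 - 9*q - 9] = -6*q^2 - 10*q - 9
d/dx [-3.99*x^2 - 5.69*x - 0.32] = -7.98*x - 5.69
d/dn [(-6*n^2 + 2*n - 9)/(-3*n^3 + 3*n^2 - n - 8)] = (-18*n^4 + 12*n^3 - 81*n^2 + 150*n - 25)/(9*n^6 - 18*n^5 + 15*n^4 + 42*n^3 - 47*n^2 + 16*n + 64)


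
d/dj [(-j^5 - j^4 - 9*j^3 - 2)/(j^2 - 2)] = j*(-3*j^5 - 2*j^4 + j^3 + 8*j^2 + 54*j + 4)/(j^4 - 4*j^2 + 4)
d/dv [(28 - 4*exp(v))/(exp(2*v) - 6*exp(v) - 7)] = 4*exp(v)/(exp(2*v) + 2*exp(v) + 1)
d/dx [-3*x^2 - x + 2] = -6*x - 1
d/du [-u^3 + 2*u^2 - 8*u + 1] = -3*u^2 + 4*u - 8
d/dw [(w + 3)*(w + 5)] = 2*w + 8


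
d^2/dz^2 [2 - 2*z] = 0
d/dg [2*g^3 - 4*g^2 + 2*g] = 6*g^2 - 8*g + 2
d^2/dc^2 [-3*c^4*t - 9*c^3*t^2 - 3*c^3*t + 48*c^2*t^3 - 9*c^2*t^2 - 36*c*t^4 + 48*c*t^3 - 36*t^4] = 6*t*(-6*c^2 - 9*c*t - 3*c + 16*t^2 - 3*t)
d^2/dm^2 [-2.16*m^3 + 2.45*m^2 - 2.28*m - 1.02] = 4.9 - 12.96*m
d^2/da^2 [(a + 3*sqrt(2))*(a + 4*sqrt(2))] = 2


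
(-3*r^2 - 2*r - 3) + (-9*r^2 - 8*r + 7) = -12*r^2 - 10*r + 4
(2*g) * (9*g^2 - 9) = 18*g^3 - 18*g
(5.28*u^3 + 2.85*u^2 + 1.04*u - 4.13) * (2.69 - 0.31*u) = -1.6368*u^4 + 13.3197*u^3 + 7.3441*u^2 + 4.0779*u - 11.1097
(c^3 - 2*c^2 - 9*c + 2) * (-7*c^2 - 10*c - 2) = -7*c^5 + 4*c^4 + 81*c^3 + 80*c^2 - 2*c - 4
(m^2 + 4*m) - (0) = m^2 + 4*m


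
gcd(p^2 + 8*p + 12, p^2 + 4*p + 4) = p + 2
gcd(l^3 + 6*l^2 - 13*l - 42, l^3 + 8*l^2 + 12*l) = l + 2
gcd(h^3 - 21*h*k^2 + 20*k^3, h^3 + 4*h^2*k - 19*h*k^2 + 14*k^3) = h - k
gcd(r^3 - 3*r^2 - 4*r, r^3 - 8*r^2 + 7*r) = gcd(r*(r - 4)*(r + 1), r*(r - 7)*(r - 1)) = r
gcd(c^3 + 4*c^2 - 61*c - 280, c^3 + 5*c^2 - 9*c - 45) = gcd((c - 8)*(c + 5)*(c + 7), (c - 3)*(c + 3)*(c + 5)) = c + 5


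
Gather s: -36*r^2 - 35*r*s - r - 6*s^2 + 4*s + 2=-36*r^2 - r - 6*s^2 + s*(4 - 35*r) + 2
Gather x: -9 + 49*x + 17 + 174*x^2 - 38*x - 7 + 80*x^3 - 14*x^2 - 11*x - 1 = 80*x^3 + 160*x^2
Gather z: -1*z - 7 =-z - 7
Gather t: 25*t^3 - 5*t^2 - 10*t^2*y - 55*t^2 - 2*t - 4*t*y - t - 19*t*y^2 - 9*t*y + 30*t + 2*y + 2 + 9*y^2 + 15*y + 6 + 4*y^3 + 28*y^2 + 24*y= 25*t^3 + t^2*(-10*y - 60) + t*(-19*y^2 - 13*y + 27) + 4*y^3 + 37*y^2 + 41*y + 8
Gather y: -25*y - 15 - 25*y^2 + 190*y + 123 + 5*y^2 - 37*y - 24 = -20*y^2 + 128*y + 84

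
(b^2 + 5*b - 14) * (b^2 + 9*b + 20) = b^4 + 14*b^3 + 51*b^2 - 26*b - 280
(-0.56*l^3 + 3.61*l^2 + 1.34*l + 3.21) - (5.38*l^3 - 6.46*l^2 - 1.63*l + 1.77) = -5.94*l^3 + 10.07*l^2 + 2.97*l + 1.44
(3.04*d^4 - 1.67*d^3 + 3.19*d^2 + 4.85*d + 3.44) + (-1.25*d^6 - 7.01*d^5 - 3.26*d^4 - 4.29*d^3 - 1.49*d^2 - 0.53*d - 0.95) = -1.25*d^6 - 7.01*d^5 - 0.22*d^4 - 5.96*d^3 + 1.7*d^2 + 4.32*d + 2.49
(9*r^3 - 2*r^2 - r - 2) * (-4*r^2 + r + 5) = -36*r^5 + 17*r^4 + 47*r^3 - 3*r^2 - 7*r - 10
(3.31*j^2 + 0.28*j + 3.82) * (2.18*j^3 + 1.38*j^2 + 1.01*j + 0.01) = 7.2158*j^5 + 5.1782*j^4 + 12.0571*j^3 + 5.5875*j^2 + 3.861*j + 0.0382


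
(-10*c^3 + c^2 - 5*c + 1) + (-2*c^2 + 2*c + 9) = -10*c^3 - c^2 - 3*c + 10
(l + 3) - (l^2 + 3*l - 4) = -l^2 - 2*l + 7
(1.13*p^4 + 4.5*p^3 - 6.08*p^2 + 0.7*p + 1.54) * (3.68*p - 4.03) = 4.1584*p^5 + 12.0061*p^4 - 40.5094*p^3 + 27.0784*p^2 + 2.8462*p - 6.2062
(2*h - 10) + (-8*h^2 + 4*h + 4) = -8*h^2 + 6*h - 6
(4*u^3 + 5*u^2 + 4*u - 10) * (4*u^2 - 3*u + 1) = 16*u^5 + 8*u^4 + 5*u^3 - 47*u^2 + 34*u - 10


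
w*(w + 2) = w^2 + 2*w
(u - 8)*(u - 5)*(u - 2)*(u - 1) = u^4 - 16*u^3 + 81*u^2 - 146*u + 80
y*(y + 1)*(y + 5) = y^3 + 6*y^2 + 5*y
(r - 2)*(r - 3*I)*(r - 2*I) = r^3 - 2*r^2 - 5*I*r^2 - 6*r + 10*I*r + 12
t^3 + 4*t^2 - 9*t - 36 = (t - 3)*(t + 3)*(t + 4)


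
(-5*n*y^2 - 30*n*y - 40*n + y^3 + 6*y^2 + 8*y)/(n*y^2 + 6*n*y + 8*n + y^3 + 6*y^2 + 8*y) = (-5*n + y)/(n + y)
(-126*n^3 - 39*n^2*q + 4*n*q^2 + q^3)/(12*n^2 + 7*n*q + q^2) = (-42*n^2 + n*q + q^2)/(4*n + q)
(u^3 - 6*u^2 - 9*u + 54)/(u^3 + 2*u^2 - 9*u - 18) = (u - 6)/(u + 2)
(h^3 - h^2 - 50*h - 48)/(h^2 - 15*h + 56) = (h^2 + 7*h + 6)/(h - 7)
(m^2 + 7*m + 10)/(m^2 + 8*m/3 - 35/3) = 3*(m + 2)/(3*m - 7)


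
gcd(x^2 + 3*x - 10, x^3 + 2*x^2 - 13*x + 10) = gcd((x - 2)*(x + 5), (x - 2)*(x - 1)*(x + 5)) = x^2 + 3*x - 10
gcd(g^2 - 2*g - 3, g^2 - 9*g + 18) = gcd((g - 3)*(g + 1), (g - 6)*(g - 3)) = g - 3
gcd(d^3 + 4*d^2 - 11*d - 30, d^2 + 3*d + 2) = d + 2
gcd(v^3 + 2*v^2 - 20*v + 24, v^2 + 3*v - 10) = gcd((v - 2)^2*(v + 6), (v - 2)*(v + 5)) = v - 2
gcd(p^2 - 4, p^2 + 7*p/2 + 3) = p + 2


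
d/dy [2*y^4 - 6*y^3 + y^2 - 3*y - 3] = 8*y^3 - 18*y^2 + 2*y - 3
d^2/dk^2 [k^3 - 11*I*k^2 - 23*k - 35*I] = 6*k - 22*I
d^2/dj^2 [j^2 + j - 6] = 2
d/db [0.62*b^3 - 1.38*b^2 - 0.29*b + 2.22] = 1.86*b^2 - 2.76*b - 0.29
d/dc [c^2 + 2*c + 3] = 2*c + 2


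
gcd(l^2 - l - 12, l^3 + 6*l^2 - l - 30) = l + 3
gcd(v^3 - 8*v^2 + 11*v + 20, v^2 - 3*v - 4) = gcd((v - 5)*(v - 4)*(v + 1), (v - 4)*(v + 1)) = v^2 - 3*v - 4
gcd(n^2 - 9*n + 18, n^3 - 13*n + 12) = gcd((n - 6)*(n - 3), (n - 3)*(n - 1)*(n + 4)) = n - 3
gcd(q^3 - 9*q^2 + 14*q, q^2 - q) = q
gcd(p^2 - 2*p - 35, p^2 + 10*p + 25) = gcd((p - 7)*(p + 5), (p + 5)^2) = p + 5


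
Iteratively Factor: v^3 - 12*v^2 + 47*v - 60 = (v - 3)*(v^2 - 9*v + 20) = (v - 5)*(v - 3)*(v - 4)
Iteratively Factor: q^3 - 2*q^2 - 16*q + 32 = (q - 4)*(q^2 + 2*q - 8) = (q - 4)*(q - 2)*(q + 4)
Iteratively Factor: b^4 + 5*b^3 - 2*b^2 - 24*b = (b)*(b^3 + 5*b^2 - 2*b - 24) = b*(b + 4)*(b^2 + b - 6) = b*(b - 2)*(b + 4)*(b + 3)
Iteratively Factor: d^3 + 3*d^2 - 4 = (d - 1)*(d^2 + 4*d + 4) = (d - 1)*(d + 2)*(d + 2)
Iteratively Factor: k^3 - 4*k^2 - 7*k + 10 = (k - 1)*(k^2 - 3*k - 10) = (k - 1)*(k + 2)*(k - 5)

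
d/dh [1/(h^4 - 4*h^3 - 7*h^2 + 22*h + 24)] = 2*(-2*h^3 + 6*h^2 + 7*h - 11)/(h^4 - 4*h^3 - 7*h^2 + 22*h + 24)^2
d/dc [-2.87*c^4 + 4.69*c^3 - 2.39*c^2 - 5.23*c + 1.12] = -11.48*c^3 + 14.07*c^2 - 4.78*c - 5.23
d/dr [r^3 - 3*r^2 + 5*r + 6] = 3*r^2 - 6*r + 5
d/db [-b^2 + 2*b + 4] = 2 - 2*b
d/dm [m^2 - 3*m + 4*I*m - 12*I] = 2*m - 3 + 4*I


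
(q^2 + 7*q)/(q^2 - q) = (q + 7)/(q - 1)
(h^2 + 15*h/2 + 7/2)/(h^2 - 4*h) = (2*h^2 + 15*h + 7)/(2*h*(h - 4))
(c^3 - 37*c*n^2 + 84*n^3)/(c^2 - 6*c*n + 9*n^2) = (c^2 + 3*c*n - 28*n^2)/(c - 3*n)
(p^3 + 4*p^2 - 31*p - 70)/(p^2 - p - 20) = (p^2 + 9*p + 14)/(p + 4)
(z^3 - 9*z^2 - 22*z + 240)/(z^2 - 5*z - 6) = (z^2 - 3*z - 40)/(z + 1)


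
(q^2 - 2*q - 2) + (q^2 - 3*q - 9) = 2*q^2 - 5*q - 11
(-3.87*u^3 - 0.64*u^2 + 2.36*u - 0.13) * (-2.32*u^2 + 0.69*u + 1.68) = 8.9784*u^5 - 1.1855*u^4 - 12.4184*u^3 + 0.8548*u^2 + 3.8751*u - 0.2184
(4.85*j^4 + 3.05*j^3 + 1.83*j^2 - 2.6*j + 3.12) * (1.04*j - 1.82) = 5.044*j^5 - 5.655*j^4 - 3.6478*j^3 - 6.0346*j^2 + 7.9768*j - 5.6784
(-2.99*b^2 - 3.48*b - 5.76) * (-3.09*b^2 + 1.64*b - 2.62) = 9.2391*b^4 + 5.8496*b^3 + 19.925*b^2 - 0.328799999999999*b + 15.0912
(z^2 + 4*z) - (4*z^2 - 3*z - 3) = -3*z^2 + 7*z + 3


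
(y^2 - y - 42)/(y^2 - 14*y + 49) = (y + 6)/(y - 7)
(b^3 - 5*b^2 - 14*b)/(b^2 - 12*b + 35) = b*(b + 2)/(b - 5)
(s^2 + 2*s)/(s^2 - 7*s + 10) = s*(s + 2)/(s^2 - 7*s + 10)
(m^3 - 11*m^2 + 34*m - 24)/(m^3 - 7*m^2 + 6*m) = (m - 4)/m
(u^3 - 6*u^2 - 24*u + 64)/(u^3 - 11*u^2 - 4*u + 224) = (u - 2)/(u - 7)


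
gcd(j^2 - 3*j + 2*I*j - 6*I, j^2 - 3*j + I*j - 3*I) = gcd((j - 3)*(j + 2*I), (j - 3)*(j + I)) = j - 3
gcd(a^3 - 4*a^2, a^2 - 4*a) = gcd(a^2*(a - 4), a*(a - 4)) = a^2 - 4*a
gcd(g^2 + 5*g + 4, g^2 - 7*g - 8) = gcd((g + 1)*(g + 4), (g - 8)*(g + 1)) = g + 1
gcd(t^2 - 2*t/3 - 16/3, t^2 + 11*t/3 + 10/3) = t + 2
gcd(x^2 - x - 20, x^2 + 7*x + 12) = x + 4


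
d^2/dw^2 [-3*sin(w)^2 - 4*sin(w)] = 4*sin(w) - 6*cos(2*w)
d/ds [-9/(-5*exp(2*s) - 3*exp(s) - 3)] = (-90*exp(s) - 27)*exp(s)/(5*exp(2*s) + 3*exp(s) + 3)^2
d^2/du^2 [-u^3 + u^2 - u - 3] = 2 - 6*u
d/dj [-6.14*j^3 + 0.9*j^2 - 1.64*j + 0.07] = -18.42*j^2 + 1.8*j - 1.64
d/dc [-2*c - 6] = -2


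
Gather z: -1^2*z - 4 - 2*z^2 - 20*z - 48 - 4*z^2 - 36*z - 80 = -6*z^2 - 57*z - 132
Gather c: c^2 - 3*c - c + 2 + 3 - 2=c^2 - 4*c + 3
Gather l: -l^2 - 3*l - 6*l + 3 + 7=-l^2 - 9*l + 10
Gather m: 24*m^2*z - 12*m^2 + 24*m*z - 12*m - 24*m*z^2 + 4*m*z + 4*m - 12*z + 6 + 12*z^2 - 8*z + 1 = m^2*(24*z - 12) + m*(-24*z^2 + 28*z - 8) + 12*z^2 - 20*z + 7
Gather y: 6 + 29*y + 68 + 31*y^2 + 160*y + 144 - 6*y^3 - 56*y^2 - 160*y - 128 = -6*y^3 - 25*y^2 + 29*y + 90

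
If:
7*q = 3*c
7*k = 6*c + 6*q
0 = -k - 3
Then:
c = -49/20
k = -3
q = -21/20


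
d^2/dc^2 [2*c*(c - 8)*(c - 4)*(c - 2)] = 24*c^2 - 168*c + 224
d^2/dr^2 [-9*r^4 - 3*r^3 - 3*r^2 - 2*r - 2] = -108*r^2 - 18*r - 6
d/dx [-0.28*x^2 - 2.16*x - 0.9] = -0.56*x - 2.16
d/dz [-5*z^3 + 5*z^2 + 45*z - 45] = -15*z^2 + 10*z + 45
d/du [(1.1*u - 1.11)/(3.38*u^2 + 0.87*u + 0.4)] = (-3.718*u^2 + 7.5036*u + 1.4057)/(11.4244*u^4 + 5.8812*u^3 + 3.4609*u^2 + 0.696*u + 0.16)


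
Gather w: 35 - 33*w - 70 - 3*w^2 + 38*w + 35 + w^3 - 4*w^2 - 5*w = w^3 - 7*w^2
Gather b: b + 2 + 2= b + 4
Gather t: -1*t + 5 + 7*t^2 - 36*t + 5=7*t^2 - 37*t + 10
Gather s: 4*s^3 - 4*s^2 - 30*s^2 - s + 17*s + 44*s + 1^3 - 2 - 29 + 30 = 4*s^3 - 34*s^2 + 60*s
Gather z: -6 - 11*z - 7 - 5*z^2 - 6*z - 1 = -5*z^2 - 17*z - 14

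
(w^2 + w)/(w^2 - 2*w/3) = 3*(w + 1)/(3*w - 2)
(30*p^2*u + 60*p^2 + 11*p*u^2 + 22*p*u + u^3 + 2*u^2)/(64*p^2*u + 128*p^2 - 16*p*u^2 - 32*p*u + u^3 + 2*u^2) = (30*p^2 + 11*p*u + u^2)/(64*p^2 - 16*p*u + u^2)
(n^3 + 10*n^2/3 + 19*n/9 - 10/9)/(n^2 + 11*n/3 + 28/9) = (9*n^3 + 30*n^2 + 19*n - 10)/(9*n^2 + 33*n + 28)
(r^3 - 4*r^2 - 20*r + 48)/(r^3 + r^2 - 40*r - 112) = (r^2 - 8*r + 12)/(r^2 - 3*r - 28)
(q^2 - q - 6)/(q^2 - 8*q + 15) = (q + 2)/(q - 5)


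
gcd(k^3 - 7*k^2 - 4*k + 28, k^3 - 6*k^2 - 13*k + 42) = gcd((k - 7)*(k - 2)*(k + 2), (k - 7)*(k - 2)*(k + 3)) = k^2 - 9*k + 14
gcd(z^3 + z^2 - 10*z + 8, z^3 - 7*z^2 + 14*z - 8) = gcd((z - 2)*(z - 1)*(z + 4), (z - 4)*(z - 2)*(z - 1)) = z^2 - 3*z + 2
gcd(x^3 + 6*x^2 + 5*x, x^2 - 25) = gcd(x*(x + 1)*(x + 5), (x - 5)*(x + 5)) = x + 5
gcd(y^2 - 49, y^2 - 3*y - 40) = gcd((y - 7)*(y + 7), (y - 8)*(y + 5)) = 1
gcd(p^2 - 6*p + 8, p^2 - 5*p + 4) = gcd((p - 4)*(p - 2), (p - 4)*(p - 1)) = p - 4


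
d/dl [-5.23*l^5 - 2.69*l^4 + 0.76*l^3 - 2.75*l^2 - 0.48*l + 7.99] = -26.15*l^4 - 10.76*l^3 + 2.28*l^2 - 5.5*l - 0.48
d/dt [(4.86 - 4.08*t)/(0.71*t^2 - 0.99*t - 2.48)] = (2.8968*t^2 - 6.9012*t + 14.9298)/(0.5041*t^4 - 1.4058*t^3 - 2.5415*t^2 + 4.9104*t + 6.1504)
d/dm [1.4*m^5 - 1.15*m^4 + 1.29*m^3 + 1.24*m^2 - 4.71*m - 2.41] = 7.0*m^4 - 4.6*m^3 + 3.87*m^2 + 2.48*m - 4.71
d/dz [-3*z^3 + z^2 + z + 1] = -9*z^2 + 2*z + 1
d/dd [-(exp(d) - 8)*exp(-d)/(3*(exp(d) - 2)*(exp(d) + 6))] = 2*(exp(3*d) - 10*exp(2*d) - 32*exp(d) + 48)*exp(-d)/(3*(exp(4*d) + 8*exp(3*d) - 8*exp(2*d) - 96*exp(d) + 144))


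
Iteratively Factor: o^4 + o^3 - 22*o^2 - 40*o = (o)*(o^3 + o^2 - 22*o - 40) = o*(o + 4)*(o^2 - 3*o - 10) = o*(o + 2)*(o + 4)*(o - 5)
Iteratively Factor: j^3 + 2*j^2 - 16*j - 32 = (j + 2)*(j^2 - 16) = (j - 4)*(j + 2)*(j + 4)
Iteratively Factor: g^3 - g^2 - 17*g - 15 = (g - 5)*(g^2 + 4*g + 3) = (g - 5)*(g + 1)*(g + 3)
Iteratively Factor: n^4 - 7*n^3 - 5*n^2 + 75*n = (n)*(n^3 - 7*n^2 - 5*n + 75) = n*(n + 3)*(n^2 - 10*n + 25) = n*(n - 5)*(n + 3)*(n - 5)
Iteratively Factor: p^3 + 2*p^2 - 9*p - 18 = (p + 3)*(p^2 - p - 6) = (p + 2)*(p + 3)*(p - 3)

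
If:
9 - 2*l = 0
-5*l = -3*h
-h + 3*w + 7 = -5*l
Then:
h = 15/2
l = 9/2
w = -22/3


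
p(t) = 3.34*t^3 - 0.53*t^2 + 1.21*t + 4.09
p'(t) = 10.02*t^2 - 1.06*t + 1.21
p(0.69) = 5.77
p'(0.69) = 5.25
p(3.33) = 125.58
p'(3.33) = 108.79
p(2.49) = 55.38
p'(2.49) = 60.70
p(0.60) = 5.35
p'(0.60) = 4.18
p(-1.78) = -18.58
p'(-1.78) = 34.84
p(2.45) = 52.99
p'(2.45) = 58.76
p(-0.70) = 1.84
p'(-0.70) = 6.86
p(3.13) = 105.10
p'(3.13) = 96.06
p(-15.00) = -11405.81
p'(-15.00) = 2271.61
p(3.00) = 93.13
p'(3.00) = 88.21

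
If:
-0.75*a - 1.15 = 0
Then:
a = -1.53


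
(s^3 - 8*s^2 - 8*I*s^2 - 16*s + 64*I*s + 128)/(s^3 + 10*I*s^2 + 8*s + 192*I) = (s^2 - 4*s*(2 + I) + 32*I)/(s^2 + 14*I*s - 48)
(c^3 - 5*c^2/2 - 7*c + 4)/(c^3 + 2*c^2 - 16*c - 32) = (c - 1/2)/(c + 4)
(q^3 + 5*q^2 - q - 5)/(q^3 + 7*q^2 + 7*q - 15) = (q + 1)/(q + 3)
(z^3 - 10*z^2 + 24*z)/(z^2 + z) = (z^2 - 10*z + 24)/(z + 1)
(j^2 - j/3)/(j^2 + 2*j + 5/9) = 3*j*(3*j - 1)/(9*j^2 + 18*j + 5)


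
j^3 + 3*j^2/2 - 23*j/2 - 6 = (j - 3)*(j + 1/2)*(j + 4)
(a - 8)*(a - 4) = a^2 - 12*a + 32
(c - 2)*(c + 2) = c^2 - 4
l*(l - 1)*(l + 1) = l^3 - l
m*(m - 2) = m^2 - 2*m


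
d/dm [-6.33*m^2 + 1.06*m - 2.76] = 1.06 - 12.66*m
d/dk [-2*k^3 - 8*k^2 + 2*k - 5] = -6*k^2 - 16*k + 2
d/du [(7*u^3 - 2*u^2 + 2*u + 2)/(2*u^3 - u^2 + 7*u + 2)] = (-3*u^4 + 90*u^3 + 18*u^2 - 4*u - 10)/(4*u^6 - 4*u^5 + 29*u^4 - 6*u^3 + 45*u^2 + 28*u + 4)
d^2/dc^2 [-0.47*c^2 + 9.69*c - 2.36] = -0.940000000000000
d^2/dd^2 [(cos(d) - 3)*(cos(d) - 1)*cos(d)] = -15*cos(d)/4 + 8*cos(2*d) - 9*cos(3*d)/4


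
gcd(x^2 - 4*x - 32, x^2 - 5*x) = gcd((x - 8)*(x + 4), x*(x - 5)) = 1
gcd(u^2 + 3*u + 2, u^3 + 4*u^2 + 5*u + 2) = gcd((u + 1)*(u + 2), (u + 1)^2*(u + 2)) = u^2 + 3*u + 2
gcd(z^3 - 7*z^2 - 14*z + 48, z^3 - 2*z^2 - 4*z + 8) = z - 2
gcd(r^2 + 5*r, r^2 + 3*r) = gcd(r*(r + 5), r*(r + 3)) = r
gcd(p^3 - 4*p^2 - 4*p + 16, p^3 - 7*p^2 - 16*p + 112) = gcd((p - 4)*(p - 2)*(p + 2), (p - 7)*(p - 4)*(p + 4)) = p - 4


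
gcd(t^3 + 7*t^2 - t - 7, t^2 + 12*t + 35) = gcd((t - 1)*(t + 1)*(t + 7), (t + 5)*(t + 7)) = t + 7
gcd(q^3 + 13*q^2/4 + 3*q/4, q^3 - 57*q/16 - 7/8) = q + 1/4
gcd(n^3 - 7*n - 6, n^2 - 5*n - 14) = n + 2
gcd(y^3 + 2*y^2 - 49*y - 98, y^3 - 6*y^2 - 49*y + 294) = y^2 - 49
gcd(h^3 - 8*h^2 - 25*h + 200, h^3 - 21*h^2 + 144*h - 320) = h^2 - 13*h + 40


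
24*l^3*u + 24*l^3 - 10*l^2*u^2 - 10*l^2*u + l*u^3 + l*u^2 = (-6*l + u)*(-4*l + u)*(l*u + l)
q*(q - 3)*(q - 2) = q^3 - 5*q^2 + 6*q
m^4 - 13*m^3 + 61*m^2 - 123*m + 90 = (m - 5)*(m - 3)^2*(m - 2)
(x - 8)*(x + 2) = x^2 - 6*x - 16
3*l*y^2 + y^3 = y^2*(3*l + y)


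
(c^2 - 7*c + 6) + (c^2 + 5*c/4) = 2*c^2 - 23*c/4 + 6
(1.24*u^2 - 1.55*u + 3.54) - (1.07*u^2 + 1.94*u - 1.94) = 0.17*u^2 - 3.49*u + 5.48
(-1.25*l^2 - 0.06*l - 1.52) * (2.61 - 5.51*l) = 6.8875*l^3 - 2.9319*l^2 + 8.2186*l - 3.9672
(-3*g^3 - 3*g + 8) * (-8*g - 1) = 24*g^4 + 3*g^3 + 24*g^2 - 61*g - 8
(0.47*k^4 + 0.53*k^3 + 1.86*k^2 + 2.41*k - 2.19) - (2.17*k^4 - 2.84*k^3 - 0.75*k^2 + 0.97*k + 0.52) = -1.7*k^4 + 3.37*k^3 + 2.61*k^2 + 1.44*k - 2.71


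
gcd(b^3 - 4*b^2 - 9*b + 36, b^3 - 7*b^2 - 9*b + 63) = b^2 - 9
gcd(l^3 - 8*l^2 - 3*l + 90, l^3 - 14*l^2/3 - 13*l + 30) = l^2 - 3*l - 18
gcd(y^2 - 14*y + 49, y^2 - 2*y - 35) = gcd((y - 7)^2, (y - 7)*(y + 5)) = y - 7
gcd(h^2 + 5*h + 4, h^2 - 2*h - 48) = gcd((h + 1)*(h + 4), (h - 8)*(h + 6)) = 1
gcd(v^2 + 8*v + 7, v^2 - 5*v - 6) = v + 1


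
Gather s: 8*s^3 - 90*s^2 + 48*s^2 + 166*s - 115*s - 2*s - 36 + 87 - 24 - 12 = 8*s^3 - 42*s^2 + 49*s + 15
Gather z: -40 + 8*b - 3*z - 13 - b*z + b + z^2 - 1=9*b + z^2 + z*(-b - 3) - 54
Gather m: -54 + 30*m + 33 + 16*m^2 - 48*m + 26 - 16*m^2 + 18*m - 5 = 0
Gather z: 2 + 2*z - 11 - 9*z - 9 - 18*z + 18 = -25*z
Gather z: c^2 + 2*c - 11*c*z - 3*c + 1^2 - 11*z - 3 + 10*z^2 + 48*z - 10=c^2 - c + 10*z^2 + z*(37 - 11*c) - 12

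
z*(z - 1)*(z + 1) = z^3 - z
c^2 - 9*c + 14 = (c - 7)*(c - 2)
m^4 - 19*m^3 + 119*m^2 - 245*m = m*(m - 7)^2*(m - 5)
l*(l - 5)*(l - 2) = l^3 - 7*l^2 + 10*l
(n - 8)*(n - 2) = n^2 - 10*n + 16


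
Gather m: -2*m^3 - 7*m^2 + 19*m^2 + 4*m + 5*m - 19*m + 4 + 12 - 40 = -2*m^3 + 12*m^2 - 10*m - 24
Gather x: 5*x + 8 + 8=5*x + 16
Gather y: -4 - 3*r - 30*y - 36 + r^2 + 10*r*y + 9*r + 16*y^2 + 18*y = r^2 + 6*r + 16*y^2 + y*(10*r - 12) - 40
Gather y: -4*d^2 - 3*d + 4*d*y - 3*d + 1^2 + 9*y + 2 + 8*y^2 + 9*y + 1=-4*d^2 - 6*d + 8*y^2 + y*(4*d + 18) + 4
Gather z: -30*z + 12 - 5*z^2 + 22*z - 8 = -5*z^2 - 8*z + 4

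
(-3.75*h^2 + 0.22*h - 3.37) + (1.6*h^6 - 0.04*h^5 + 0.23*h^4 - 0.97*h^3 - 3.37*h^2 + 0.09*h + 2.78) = 1.6*h^6 - 0.04*h^5 + 0.23*h^4 - 0.97*h^3 - 7.12*h^2 + 0.31*h - 0.59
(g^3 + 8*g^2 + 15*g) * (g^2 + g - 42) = g^5 + 9*g^4 - 19*g^3 - 321*g^2 - 630*g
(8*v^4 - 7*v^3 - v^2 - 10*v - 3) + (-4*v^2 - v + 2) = 8*v^4 - 7*v^3 - 5*v^2 - 11*v - 1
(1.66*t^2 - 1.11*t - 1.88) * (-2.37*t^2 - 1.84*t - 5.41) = -3.9342*t^4 - 0.423699999999999*t^3 - 2.4826*t^2 + 9.4643*t + 10.1708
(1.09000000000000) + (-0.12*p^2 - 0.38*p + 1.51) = -0.12*p^2 - 0.38*p + 2.6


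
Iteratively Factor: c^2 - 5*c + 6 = (c - 2)*(c - 3)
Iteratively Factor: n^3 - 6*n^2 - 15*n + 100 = (n + 4)*(n^2 - 10*n + 25) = (n - 5)*(n + 4)*(n - 5)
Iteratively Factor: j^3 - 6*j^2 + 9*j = (j)*(j^2 - 6*j + 9) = j*(j - 3)*(j - 3)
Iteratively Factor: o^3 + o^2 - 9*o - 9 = (o + 1)*(o^2 - 9) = (o + 1)*(o + 3)*(o - 3)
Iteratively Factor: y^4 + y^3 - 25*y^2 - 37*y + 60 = (y - 5)*(y^3 + 6*y^2 + 5*y - 12) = (y - 5)*(y + 4)*(y^2 + 2*y - 3) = (y - 5)*(y + 3)*(y + 4)*(y - 1)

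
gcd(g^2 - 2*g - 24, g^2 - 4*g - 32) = g + 4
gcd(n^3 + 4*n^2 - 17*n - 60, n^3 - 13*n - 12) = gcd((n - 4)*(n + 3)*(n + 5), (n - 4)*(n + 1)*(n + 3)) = n^2 - n - 12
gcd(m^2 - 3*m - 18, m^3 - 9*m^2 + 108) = m^2 - 3*m - 18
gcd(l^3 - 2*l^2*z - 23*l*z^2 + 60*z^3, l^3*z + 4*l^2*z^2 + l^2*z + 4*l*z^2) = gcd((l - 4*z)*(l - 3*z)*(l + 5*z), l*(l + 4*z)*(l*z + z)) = 1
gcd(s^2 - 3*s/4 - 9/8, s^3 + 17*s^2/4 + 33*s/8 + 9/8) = s + 3/4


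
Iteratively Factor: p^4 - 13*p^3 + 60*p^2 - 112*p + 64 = (p - 4)*(p^3 - 9*p^2 + 24*p - 16) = (p - 4)*(p - 1)*(p^2 - 8*p + 16) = (p - 4)^2*(p - 1)*(p - 4)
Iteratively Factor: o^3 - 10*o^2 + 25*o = (o - 5)*(o^2 - 5*o) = o*(o - 5)*(o - 5)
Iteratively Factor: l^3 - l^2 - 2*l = (l - 2)*(l^2 + l) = (l - 2)*(l + 1)*(l)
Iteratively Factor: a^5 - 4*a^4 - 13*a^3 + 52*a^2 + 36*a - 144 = (a - 3)*(a^4 - a^3 - 16*a^2 + 4*a + 48) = (a - 4)*(a - 3)*(a^3 + 3*a^2 - 4*a - 12) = (a - 4)*(a - 3)*(a + 2)*(a^2 + a - 6) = (a - 4)*(a - 3)*(a + 2)*(a + 3)*(a - 2)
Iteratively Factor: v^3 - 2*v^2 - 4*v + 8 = (v + 2)*(v^2 - 4*v + 4) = (v - 2)*(v + 2)*(v - 2)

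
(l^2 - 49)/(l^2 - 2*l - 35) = (l + 7)/(l + 5)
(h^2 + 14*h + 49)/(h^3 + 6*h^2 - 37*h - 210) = (h + 7)/(h^2 - h - 30)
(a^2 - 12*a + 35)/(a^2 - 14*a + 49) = (a - 5)/(a - 7)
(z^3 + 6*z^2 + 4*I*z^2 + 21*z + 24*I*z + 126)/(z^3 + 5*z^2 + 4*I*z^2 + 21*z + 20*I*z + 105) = (z + 6)/(z + 5)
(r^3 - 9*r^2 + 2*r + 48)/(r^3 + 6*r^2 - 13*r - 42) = (r - 8)/(r + 7)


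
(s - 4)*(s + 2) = s^2 - 2*s - 8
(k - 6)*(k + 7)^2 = k^3 + 8*k^2 - 35*k - 294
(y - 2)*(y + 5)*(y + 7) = y^3 + 10*y^2 + 11*y - 70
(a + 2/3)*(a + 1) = a^2 + 5*a/3 + 2/3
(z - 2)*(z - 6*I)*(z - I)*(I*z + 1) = I*z^4 + 8*z^3 - 2*I*z^3 - 16*z^2 - 13*I*z^2 - 6*z + 26*I*z + 12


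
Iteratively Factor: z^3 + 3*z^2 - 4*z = (z + 4)*(z^2 - z) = (z - 1)*(z + 4)*(z)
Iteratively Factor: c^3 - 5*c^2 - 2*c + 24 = (c - 3)*(c^2 - 2*c - 8) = (c - 3)*(c + 2)*(c - 4)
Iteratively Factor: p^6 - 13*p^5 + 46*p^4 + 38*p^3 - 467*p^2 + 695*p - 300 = (p - 1)*(p^5 - 12*p^4 + 34*p^3 + 72*p^2 - 395*p + 300) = (p - 4)*(p - 1)*(p^4 - 8*p^3 + 2*p^2 + 80*p - 75) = (p - 5)*(p - 4)*(p - 1)*(p^3 - 3*p^2 - 13*p + 15) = (p - 5)^2*(p - 4)*(p - 1)*(p^2 + 2*p - 3) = (p - 5)^2*(p - 4)*(p - 1)*(p + 3)*(p - 1)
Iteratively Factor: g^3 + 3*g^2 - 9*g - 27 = (g - 3)*(g^2 + 6*g + 9) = (g - 3)*(g + 3)*(g + 3)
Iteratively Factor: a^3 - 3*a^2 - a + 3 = (a - 3)*(a^2 - 1) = (a - 3)*(a - 1)*(a + 1)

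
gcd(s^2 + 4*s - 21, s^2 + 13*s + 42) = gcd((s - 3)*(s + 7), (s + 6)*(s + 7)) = s + 7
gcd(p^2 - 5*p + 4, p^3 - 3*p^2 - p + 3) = p - 1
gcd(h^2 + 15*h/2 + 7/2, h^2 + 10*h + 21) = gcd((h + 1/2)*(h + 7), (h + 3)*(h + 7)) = h + 7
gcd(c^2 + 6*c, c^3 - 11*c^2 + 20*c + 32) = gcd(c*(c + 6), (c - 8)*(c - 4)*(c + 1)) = 1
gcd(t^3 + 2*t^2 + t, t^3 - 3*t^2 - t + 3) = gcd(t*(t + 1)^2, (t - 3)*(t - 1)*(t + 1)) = t + 1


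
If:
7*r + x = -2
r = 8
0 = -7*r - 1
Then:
No Solution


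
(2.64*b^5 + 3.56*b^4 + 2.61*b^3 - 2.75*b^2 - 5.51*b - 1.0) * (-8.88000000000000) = -23.4432*b^5 - 31.6128*b^4 - 23.1768*b^3 + 24.42*b^2 + 48.9288*b + 8.88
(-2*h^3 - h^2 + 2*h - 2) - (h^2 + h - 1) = -2*h^3 - 2*h^2 + h - 1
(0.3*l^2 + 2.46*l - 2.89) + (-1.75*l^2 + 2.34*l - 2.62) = -1.45*l^2 + 4.8*l - 5.51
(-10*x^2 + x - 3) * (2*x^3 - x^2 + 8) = -20*x^5 + 12*x^4 - 7*x^3 - 77*x^2 + 8*x - 24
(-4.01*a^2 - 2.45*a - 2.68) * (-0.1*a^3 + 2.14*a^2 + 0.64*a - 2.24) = 0.401*a^5 - 8.3364*a^4 - 7.5414*a^3 + 1.6792*a^2 + 3.7728*a + 6.0032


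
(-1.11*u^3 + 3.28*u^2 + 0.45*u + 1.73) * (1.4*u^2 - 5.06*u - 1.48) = -1.554*u^5 + 10.2086*u^4 - 14.324*u^3 - 4.7094*u^2 - 9.4198*u - 2.5604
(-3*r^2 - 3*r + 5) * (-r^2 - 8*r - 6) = 3*r^4 + 27*r^3 + 37*r^2 - 22*r - 30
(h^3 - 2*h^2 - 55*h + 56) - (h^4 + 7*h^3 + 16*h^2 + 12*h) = -h^4 - 6*h^3 - 18*h^2 - 67*h + 56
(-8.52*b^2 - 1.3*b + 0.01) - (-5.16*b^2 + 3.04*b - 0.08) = -3.36*b^2 - 4.34*b + 0.09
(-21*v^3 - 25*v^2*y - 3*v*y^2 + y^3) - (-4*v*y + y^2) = -21*v^3 - 25*v^2*y - 3*v*y^2 + 4*v*y + y^3 - y^2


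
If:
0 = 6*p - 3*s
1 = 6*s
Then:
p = 1/12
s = 1/6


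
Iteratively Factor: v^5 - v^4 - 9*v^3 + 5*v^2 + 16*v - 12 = (v - 1)*(v^4 - 9*v^2 - 4*v + 12) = (v - 1)^2*(v^3 + v^2 - 8*v - 12) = (v - 3)*(v - 1)^2*(v^2 + 4*v + 4) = (v - 3)*(v - 1)^2*(v + 2)*(v + 2)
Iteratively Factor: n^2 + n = (n + 1)*(n)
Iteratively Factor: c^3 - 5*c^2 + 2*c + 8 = (c - 4)*(c^2 - c - 2) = (c - 4)*(c - 2)*(c + 1)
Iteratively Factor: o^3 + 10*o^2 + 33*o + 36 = (o + 4)*(o^2 + 6*o + 9) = (o + 3)*(o + 4)*(o + 3)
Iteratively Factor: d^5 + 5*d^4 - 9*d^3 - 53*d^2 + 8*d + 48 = (d - 1)*(d^4 + 6*d^3 - 3*d^2 - 56*d - 48) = (d - 1)*(d + 1)*(d^3 + 5*d^2 - 8*d - 48) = (d - 1)*(d + 1)*(d + 4)*(d^2 + d - 12) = (d - 3)*(d - 1)*(d + 1)*(d + 4)*(d + 4)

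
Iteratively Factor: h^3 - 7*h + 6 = (h - 1)*(h^2 + h - 6) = (h - 1)*(h + 3)*(h - 2)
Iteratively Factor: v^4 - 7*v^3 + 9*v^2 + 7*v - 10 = (v - 2)*(v^3 - 5*v^2 - v + 5) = (v - 5)*(v - 2)*(v^2 - 1) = (v - 5)*(v - 2)*(v - 1)*(v + 1)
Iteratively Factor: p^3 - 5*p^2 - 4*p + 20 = (p - 2)*(p^2 - 3*p - 10) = (p - 2)*(p + 2)*(p - 5)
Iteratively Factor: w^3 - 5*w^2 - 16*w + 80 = (w - 5)*(w^2 - 16) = (w - 5)*(w - 4)*(w + 4)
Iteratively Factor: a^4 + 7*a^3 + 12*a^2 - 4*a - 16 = (a + 2)*(a^3 + 5*a^2 + 2*a - 8) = (a + 2)*(a + 4)*(a^2 + a - 2) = (a + 2)^2*(a + 4)*(a - 1)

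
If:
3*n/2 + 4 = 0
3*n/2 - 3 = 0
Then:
No Solution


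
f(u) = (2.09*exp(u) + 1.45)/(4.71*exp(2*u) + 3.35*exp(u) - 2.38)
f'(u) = (2.09*exp(u) + 1.45)*(-9.42*exp(2*u) - 3.35*exp(u))/(4.71*exp(2*u) + 3.35*exp(u) - 2.38)^2 + 2.09*exp(u)/(4.71*exp(2*u) + 3.35*exp(u) - 2.38) = (-(2.09*exp(u) + 1.45)*(9.42*exp(u) + 3.35) + 9.8439*exp(2*u) + 7.0015*exp(u) - 4.9742)*exp(u)/(4.71*exp(2*u) + 3.35*exp(u) - 2.38)^2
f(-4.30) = -0.63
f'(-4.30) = -0.02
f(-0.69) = 5.15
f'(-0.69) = -40.82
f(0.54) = 0.29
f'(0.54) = -0.36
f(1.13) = 0.15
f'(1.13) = -0.16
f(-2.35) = -0.82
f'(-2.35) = -0.26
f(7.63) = 0.00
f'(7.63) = -0.00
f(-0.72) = 6.73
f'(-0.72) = -68.15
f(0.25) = 0.43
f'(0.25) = -0.60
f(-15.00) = -0.61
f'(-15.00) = 0.00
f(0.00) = 0.62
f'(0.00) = -1.03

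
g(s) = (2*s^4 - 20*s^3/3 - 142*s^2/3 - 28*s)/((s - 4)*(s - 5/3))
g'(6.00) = 108.25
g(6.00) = -83.08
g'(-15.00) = -54.70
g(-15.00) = 358.48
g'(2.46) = 24.37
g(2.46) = 312.12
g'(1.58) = -10977.01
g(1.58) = -840.28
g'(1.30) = -561.12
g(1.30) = -126.59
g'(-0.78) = 2.39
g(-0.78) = -0.26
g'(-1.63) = 1.11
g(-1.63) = -2.00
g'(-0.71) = 2.29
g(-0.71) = -0.10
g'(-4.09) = -9.06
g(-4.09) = 7.27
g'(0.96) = -121.27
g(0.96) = -34.77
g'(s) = (8*s^3 - 20*s^2 - 284*s/3 - 28)/((s - 4)*(s - 5/3)) - (2*s^4 - 20*s^3/3 - 142*s^2/3 - 28*s)/((s - 4)*(s - 5/3)^2) - (2*s^4 - 20*s^3/3 - 142*s^2/3 - 28*s)/((s - 4)^2*(s - 5/3))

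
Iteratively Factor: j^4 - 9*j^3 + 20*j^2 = (j)*(j^3 - 9*j^2 + 20*j) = j*(j - 4)*(j^2 - 5*j) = j^2*(j - 4)*(j - 5)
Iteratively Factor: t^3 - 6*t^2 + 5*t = (t - 1)*(t^2 - 5*t) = (t - 5)*(t - 1)*(t)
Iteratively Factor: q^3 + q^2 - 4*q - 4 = (q + 1)*(q^2 - 4) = (q + 1)*(q + 2)*(q - 2)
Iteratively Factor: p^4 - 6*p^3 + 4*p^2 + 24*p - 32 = (p + 2)*(p^3 - 8*p^2 + 20*p - 16) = (p - 2)*(p + 2)*(p^2 - 6*p + 8) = (p - 2)^2*(p + 2)*(p - 4)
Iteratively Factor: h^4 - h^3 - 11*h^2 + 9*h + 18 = (h + 1)*(h^3 - 2*h^2 - 9*h + 18) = (h - 3)*(h + 1)*(h^2 + h - 6) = (h - 3)*(h - 2)*(h + 1)*(h + 3)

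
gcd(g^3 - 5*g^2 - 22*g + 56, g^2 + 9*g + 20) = g + 4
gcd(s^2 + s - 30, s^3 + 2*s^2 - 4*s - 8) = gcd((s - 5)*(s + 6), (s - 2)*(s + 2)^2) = 1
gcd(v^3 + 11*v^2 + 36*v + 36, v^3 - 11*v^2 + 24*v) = 1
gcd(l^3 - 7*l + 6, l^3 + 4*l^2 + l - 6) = l^2 + 2*l - 3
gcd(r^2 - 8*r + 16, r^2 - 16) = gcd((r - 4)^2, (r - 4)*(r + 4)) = r - 4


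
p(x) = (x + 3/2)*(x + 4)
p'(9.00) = 23.50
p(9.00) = 136.50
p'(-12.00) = -18.50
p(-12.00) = 84.00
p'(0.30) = 6.10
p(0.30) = 7.74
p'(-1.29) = 2.92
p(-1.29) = 0.57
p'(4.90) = 15.30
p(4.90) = 56.96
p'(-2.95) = -0.40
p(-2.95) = -1.52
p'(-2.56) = 0.38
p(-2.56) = -1.53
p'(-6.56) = -7.62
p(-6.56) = 12.95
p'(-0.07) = 5.36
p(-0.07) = 5.62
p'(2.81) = 11.12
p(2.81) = 29.35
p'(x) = 2*x + 11/2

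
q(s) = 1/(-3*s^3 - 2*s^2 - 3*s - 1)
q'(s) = (9*s^2 + 4*s + 3)/(-3*s^3 - 2*s^2 - 3*s - 1)^2 = (9*s^2 + 4*s + 3)/(3*s^3 + 2*s^2 + 3*s + 1)^2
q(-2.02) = 0.05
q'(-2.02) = 0.07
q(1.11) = -0.09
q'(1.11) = 0.16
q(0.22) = -0.56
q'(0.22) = 1.35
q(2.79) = -0.01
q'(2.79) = 0.01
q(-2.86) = 0.02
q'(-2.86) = 0.02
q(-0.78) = 0.65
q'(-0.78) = 2.24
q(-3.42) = 0.01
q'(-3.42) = 0.01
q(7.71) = -0.00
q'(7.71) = 0.00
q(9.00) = 0.00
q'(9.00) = 0.00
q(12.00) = 0.00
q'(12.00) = 0.00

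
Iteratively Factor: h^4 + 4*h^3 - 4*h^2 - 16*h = (h + 2)*(h^3 + 2*h^2 - 8*h) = (h + 2)*(h + 4)*(h^2 - 2*h) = h*(h + 2)*(h + 4)*(h - 2)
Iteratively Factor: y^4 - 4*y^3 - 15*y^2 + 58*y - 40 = (y - 1)*(y^3 - 3*y^2 - 18*y + 40) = (y - 2)*(y - 1)*(y^2 - y - 20) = (y - 5)*(y - 2)*(y - 1)*(y + 4)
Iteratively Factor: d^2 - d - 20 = (d + 4)*(d - 5)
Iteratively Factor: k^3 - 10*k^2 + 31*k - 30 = (k - 3)*(k^2 - 7*k + 10) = (k - 5)*(k - 3)*(k - 2)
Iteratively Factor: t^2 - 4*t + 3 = (t - 3)*(t - 1)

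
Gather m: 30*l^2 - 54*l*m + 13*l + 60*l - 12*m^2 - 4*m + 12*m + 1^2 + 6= 30*l^2 + 73*l - 12*m^2 + m*(8 - 54*l) + 7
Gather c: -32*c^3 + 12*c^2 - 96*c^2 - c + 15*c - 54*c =-32*c^3 - 84*c^2 - 40*c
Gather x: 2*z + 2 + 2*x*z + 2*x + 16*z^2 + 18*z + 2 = x*(2*z + 2) + 16*z^2 + 20*z + 4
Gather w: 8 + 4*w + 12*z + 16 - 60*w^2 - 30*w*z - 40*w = -60*w^2 + w*(-30*z - 36) + 12*z + 24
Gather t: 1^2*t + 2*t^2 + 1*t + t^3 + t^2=t^3 + 3*t^2 + 2*t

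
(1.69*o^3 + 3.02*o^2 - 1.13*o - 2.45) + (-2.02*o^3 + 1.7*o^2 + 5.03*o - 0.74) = -0.33*o^3 + 4.72*o^2 + 3.9*o - 3.19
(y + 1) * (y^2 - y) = y^3 - y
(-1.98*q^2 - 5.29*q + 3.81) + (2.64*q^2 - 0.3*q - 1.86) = 0.66*q^2 - 5.59*q + 1.95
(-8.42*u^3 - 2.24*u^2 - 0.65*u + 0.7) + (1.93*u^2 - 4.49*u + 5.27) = -8.42*u^3 - 0.31*u^2 - 5.14*u + 5.97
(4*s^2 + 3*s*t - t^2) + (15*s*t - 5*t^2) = 4*s^2 + 18*s*t - 6*t^2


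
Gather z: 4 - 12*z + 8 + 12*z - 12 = 0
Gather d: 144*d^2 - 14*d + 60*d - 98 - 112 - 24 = 144*d^2 + 46*d - 234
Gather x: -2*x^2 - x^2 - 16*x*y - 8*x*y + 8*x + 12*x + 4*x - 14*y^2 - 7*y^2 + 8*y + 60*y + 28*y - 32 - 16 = -3*x^2 + x*(24 - 24*y) - 21*y^2 + 96*y - 48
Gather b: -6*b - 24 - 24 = -6*b - 48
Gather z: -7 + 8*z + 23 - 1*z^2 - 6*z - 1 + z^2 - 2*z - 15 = 0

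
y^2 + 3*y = y*(y + 3)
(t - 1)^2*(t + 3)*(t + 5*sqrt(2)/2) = t^4 + t^3 + 5*sqrt(2)*t^3/2 - 5*t^2 + 5*sqrt(2)*t^2/2 - 25*sqrt(2)*t/2 + 3*t + 15*sqrt(2)/2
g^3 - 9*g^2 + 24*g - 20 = (g - 5)*(g - 2)^2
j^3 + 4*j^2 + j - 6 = (j - 1)*(j + 2)*(j + 3)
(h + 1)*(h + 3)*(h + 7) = h^3 + 11*h^2 + 31*h + 21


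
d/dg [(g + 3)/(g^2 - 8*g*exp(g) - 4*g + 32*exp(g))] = (g^2 - 8*g*exp(g) - 4*g + 2*(g + 3)*(4*g*exp(g) - g - 12*exp(g) + 2) + 32*exp(g))/(g^2 - 8*g*exp(g) - 4*g + 32*exp(g))^2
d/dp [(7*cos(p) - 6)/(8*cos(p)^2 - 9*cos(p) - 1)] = (56*cos(p)^2 - 96*cos(p) + 61)*sin(p)/(8*sin(p)^2 + 9*cos(p) - 7)^2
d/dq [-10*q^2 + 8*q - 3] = 8 - 20*q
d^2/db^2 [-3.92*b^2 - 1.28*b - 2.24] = -7.84000000000000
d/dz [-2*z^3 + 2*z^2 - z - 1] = -6*z^2 + 4*z - 1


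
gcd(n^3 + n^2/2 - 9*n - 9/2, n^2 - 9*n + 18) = n - 3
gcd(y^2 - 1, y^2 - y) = y - 1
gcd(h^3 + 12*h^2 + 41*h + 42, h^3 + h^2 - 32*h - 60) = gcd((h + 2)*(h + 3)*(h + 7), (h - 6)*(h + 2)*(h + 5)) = h + 2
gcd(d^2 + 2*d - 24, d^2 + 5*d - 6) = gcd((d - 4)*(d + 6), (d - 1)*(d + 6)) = d + 6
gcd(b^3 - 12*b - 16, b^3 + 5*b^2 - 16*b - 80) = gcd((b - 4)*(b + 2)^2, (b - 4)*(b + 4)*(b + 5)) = b - 4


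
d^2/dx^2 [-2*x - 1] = 0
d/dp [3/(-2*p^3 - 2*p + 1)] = 6*(3*p^2 + 1)/(2*p^3 + 2*p - 1)^2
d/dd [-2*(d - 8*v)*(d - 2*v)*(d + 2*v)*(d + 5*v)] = -8*d^3 + 18*d^2*v + 176*d*v^2 - 24*v^3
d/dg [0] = 0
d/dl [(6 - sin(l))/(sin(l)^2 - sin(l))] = (cos(l) - 12/tan(l) + 6*cos(l)/sin(l)^2)/(sin(l) - 1)^2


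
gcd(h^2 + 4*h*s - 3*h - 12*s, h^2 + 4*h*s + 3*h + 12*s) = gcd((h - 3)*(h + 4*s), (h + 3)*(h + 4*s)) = h + 4*s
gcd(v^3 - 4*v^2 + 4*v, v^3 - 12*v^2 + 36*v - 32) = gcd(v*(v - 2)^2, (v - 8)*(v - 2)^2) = v^2 - 4*v + 4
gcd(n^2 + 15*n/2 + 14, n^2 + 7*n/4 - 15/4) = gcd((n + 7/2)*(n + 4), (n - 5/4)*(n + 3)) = 1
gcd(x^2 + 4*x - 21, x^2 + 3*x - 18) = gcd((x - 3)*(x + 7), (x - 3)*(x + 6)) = x - 3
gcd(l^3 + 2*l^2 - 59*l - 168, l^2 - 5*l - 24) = l^2 - 5*l - 24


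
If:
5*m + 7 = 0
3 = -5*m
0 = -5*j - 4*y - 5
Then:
No Solution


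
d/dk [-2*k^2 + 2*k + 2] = 2 - 4*k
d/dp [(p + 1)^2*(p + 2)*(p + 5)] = 4*p^3 + 27*p^2 + 50*p + 27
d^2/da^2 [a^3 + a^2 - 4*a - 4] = 6*a + 2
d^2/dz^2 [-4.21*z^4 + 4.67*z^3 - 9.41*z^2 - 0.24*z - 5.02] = -50.52*z^2 + 28.02*z - 18.82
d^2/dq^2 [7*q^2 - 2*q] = 14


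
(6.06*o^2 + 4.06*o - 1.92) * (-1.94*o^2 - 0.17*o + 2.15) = -11.7564*o^4 - 8.9066*o^3 + 16.0636*o^2 + 9.0554*o - 4.128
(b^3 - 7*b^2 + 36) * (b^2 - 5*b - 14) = b^5 - 12*b^4 + 21*b^3 + 134*b^2 - 180*b - 504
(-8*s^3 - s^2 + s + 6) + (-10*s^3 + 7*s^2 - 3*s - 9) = -18*s^3 + 6*s^2 - 2*s - 3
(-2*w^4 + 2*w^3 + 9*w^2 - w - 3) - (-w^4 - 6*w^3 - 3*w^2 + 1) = -w^4 + 8*w^3 + 12*w^2 - w - 4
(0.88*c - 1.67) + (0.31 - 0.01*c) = 0.87*c - 1.36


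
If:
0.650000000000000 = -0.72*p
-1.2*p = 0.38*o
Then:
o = 2.85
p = -0.90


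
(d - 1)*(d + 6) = d^2 + 5*d - 6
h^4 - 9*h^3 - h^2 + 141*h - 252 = (h - 7)*(h - 3)^2*(h + 4)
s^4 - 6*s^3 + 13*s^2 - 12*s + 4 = (s - 2)^2*(s - 1)^2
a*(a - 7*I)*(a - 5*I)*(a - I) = a^4 - 13*I*a^3 - 47*a^2 + 35*I*a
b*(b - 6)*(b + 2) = b^3 - 4*b^2 - 12*b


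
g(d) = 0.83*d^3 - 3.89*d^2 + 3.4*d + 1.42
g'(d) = 2.49*d^2 - 7.78*d + 3.4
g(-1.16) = -9.05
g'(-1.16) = 15.78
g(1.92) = -0.52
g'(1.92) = -2.36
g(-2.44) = -42.09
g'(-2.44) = 37.21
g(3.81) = 3.81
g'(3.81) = 9.90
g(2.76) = -1.38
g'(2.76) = 0.90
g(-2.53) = -45.52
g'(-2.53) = 39.02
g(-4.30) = -151.12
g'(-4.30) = 82.89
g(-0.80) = -4.21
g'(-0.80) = 11.22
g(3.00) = -0.98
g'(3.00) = 2.47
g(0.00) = 1.42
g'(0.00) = 3.40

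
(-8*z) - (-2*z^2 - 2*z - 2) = 2*z^2 - 6*z + 2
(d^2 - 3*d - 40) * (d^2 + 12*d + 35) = d^4 + 9*d^3 - 41*d^2 - 585*d - 1400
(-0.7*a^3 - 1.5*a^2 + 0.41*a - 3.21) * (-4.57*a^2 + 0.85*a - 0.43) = 3.199*a^5 + 6.26*a^4 - 2.8477*a^3 + 15.6632*a^2 - 2.9048*a + 1.3803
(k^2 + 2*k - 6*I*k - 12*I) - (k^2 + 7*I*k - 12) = 2*k - 13*I*k + 12 - 12*I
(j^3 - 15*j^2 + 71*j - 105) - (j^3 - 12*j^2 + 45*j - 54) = -3*j^2 + 26*j - 51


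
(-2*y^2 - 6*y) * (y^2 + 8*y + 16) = -2*y^4 - 22*y^3 - 80*y^2 - 96*y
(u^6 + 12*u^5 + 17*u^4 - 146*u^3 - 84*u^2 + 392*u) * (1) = u^6 + 12*u^5 + 17*u^4 - 146*u^3 - 84*u^2 + 392*u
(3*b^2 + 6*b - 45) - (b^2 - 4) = 2*b^2 + 6*b - 41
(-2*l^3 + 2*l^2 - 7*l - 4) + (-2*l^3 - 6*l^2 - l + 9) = -4*l^3 - 4*l^2 - 8*l + 5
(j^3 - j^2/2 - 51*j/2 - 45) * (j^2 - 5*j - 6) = j^5 - 11*j^4/2 - 29*j^3 + 171*j^2/2 + 378*j + 270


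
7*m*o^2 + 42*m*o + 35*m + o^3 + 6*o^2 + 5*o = (7*m + o)*(o + 1)*(o + 5)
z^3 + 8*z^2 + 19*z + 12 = (z + 1)*(z + 3)*(z + 4)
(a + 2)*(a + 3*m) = a^2 + 3*a*m + 2*a + 6*m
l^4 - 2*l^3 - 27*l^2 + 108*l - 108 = (l - 3)^2*(l - 2)*(l + 6)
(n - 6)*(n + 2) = n^2 - 4*n - 12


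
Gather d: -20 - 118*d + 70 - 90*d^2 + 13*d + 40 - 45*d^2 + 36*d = -135*d^2 - 69*d + 90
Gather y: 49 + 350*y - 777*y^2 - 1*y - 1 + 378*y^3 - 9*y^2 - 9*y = 378*y^3 - 786*y^2 + 340*y + 48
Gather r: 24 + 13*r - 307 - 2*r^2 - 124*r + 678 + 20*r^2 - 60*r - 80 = 18*r^2 - 171*r + 315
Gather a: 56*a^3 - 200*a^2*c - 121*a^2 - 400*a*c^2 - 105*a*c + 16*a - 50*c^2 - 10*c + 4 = 56*a^3 + a^2*(-200*c - 121) + a*(-400*c^2 - 105*c + 16) - 50*c^2 - 10*c + 4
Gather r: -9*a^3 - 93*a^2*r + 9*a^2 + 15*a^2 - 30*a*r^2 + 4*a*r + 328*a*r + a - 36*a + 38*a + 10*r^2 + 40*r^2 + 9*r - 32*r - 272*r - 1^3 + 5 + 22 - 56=-9*a^3 + 24*a^2 + 3*a + r^2*(50 - 30*a) + r*(-93*a^2 + 332*a - 295) - 30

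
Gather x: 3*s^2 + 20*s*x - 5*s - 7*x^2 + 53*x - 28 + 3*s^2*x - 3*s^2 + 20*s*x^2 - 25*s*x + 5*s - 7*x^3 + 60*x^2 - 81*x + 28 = -7*x^3 + x^2*(20*s + 53) + x*(3*s^2 - 5*s - 28)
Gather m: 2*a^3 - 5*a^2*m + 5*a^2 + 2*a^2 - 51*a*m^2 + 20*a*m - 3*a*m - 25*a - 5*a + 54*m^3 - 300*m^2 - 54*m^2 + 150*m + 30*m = 2*a^3 + 7*a^2 - 30*a + 54*m^3 + m^2*(-51*a - 354) + m*(-5*a^2 + 17*a + 180)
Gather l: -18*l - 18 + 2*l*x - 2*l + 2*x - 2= l*(2*x - 20) + 2*x - 20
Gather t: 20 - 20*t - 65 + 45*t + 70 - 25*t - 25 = 0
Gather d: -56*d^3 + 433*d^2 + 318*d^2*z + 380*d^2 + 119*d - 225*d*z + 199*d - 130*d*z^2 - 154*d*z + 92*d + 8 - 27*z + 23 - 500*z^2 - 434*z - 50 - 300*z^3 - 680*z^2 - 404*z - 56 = -56*d^3 + d^2*(318*z + 813) + d*(-130*z^2 - 379*z + 410) - 300*z^3 - 1180*z^2 - 865*z - 75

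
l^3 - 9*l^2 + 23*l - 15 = (l - 5)*(l - 3)*(l - 1)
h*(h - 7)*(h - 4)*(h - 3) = h^4 - 14*h^3 + 61*h^2 - 84*h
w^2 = w^2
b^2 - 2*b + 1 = (b - 1)^2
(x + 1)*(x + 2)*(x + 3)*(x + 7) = x^4 + 13*x^3 + 53*x^2 + 83*x + 42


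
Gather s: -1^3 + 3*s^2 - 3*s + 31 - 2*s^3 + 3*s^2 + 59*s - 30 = -2*s^3 + 6*s^2 + 56*s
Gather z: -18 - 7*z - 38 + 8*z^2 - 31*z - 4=8*z^2 - 38*z - 60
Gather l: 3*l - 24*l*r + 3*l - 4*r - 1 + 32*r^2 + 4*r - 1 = l*(6 - 24*r) + 32*r^2 - 2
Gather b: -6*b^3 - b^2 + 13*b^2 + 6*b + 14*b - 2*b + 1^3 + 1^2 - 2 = -6*b^3 + 12*b^2 + 18*b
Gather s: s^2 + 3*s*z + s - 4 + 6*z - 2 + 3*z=s^2 + s*(3*z + 1) + 9*z - 6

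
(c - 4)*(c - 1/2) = c^2 - 9*c/2 + 2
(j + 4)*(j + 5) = j^2 + 9*j + 20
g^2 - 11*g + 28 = (g - 7)*(g - 4)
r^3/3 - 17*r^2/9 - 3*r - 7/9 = (r/3 + 1/3)*(r - 7)*(r + 1/3)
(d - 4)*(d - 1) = d^2 - 5*d + 4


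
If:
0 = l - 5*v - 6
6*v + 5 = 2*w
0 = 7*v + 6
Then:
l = 12/7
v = -6/7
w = -1/14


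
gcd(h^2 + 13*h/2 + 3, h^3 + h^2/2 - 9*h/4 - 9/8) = h + 1/2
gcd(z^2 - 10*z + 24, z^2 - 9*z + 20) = z - 4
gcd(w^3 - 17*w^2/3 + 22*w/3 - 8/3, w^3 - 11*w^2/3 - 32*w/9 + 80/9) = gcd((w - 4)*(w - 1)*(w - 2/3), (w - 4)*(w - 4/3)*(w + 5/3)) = w - 4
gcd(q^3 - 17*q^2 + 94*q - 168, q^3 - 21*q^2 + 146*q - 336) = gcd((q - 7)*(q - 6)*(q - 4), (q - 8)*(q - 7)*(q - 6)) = q^2 - 13*q + 42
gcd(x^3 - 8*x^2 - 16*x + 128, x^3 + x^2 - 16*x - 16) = x^2 - 16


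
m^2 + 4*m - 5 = (m - 1)*(m + 5)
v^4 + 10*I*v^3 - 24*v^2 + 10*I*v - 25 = (v - I)*(v + I)*(v + 5*I)^2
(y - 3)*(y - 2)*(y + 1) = y^3 - 4*y^2 + y + 6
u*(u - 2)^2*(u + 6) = u^4 + 2*u^3 - 20*u^2 + 24*u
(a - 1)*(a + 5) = a^2 + 4*a - 5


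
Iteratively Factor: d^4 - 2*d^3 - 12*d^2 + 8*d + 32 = (d - 2)*(d^3 - 12*d - 16) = (d - 4)*(d - 2)*(d^2 + 4*d + 4) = (d - 4)*(d - 2)*(d + 2)*(d + 2)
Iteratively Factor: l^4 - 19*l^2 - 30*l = (l + 3)*(l^3 - 3*l^2 - 10*l) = (l + 2)*(l + 3)*(l^2 - 5*l) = l*(l + 2)*(l + 3)*(l - 5)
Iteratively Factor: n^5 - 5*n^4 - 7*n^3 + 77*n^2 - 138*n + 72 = (n - 3)*(n^4 - 2*n^3 - 13*n^2 + 38*n - 24) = (n - 3)^2*(n^3 + n^2 - 10*n + 8) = (n - 3)^2*(n + 4)*(n^2 - 3*n + 2) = (n - 3)^2*(n - 1)*(n + 4)*(n - 2)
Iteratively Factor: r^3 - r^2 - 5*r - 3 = (r + 1)*(r^2 - 2*r - 3) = (r + 1)^2*(r - 3)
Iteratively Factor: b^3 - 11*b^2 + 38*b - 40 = (b - 4)*(b^2 - 7*b + 10) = (b - 5)*(b - 4)*(b - 2)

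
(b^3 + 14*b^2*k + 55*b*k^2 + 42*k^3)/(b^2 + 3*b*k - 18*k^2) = (b^2 + 8*b*k + 7*k^2)/(b - 3*k)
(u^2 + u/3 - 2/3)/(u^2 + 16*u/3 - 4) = (u + 1)/(u + 6)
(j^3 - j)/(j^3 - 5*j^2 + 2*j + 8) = j*(j - 1)/(j^2 - 6*j + 8)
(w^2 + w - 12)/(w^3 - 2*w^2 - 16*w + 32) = (w - 3)/(w^2 - 6*w + 8)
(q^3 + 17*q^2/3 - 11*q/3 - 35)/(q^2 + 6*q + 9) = (3*q^2 + 8*q - 35)/(3*(q + 3))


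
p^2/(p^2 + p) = p/(p + 1)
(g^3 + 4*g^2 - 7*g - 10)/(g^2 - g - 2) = g + 5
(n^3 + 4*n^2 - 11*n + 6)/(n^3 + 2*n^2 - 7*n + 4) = (n + 6)/(n + 4)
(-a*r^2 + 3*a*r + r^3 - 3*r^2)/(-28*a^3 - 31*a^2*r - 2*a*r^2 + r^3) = r*(a*r - 3*a - r^2 + 3*r)/(28*a^3 + 31*a^2*r + 2*a*r^2 - r^3)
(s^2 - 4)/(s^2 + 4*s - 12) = (s + 2)/(s + 6)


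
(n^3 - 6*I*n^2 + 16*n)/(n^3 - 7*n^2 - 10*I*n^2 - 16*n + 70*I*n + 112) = n*(n + 2*I)/(n^2 - n*(7 + 2*I) + 14*I)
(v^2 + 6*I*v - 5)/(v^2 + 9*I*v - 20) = (v + I)/(v + 4*I)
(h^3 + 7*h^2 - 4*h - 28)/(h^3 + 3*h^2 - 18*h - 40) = (h^2 + 5*h - 14)/(h^2 + h - 20)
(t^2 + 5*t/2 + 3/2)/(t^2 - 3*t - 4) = (t + 3/2)/(t - 4)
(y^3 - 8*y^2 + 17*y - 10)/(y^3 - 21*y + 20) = (y^2 - 7*y + 10)/(y^2 + y - 20)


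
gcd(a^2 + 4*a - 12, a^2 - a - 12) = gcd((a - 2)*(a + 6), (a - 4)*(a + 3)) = 1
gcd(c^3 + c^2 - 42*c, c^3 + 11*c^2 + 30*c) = c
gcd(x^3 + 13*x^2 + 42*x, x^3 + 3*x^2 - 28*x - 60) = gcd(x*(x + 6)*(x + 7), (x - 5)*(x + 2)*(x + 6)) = x + 6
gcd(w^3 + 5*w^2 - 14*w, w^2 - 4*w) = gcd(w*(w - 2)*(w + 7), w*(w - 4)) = w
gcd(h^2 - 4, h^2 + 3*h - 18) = 1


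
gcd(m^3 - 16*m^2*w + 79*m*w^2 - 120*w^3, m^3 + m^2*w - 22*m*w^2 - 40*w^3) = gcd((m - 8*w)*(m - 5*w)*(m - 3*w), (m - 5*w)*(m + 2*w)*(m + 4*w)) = -m + 5*w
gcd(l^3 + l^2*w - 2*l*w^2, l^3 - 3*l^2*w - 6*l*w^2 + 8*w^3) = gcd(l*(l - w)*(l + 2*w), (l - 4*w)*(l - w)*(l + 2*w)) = -l^2 - l*w + 2*w^2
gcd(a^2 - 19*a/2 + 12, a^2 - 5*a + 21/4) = a - 3/2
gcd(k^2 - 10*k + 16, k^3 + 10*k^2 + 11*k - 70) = k - 2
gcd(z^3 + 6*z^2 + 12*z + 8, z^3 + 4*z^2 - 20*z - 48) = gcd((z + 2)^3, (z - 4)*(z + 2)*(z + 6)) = z + 2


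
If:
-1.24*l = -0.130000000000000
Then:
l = 0.10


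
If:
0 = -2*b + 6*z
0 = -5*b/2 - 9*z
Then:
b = 0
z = 0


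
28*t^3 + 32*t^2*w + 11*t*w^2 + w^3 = (2*t + w)^2*(7*t + w)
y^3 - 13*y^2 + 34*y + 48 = (y - 8)*(y - 6)*(y + 1)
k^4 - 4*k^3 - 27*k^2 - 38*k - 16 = (k - 8)*(k + 1)^2*(k + 2)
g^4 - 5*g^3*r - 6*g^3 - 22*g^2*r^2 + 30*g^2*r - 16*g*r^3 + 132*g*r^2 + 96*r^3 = (g - 6)*(g - 8*r)*(g + r)*(g + 2*r)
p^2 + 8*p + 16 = (p + 4)^2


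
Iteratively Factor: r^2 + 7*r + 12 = (r + 3)*(r + 4)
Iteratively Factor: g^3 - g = (g)*(g^2 - 1) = g*(g + 1)*(g - 1)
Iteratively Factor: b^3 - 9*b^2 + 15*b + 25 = (b - 5)*(b^2 - 4*b - 5) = (b - 5)^2*(b + 1)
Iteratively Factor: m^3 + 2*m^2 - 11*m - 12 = (m + 4)*(m^2 - 2*m - 3) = (m - 3)*(m + 4)*(m + 1)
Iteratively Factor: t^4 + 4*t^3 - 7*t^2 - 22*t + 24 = (t + 4)*(t^3 - 7*t + 6) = (t + 3)*(t + 4)*(t^2 - 3*t + 2) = (t - 2)*(t + 3)*(t + 4)*(t - 1)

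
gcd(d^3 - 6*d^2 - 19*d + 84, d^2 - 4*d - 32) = d + 4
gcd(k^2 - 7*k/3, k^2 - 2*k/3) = k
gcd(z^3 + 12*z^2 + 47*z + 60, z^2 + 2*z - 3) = z + 3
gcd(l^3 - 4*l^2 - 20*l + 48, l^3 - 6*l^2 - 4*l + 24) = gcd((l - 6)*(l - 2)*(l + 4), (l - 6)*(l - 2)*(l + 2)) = l^2 - 8*l + 12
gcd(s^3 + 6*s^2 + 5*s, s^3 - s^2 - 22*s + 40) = s + 5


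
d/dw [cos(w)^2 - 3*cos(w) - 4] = (3 - 2*cos(w))*sin(w)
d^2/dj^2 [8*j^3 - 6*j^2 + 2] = 48*j - 12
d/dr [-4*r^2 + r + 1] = 1 - 8*r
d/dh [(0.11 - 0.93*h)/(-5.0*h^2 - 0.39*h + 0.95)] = (-4.65*h^2 + 1.1*h - 0.8406)/(25.0*h^4 + 3.9*h^3 - 9.3479*h^2 - 0.741*h + 0.9025)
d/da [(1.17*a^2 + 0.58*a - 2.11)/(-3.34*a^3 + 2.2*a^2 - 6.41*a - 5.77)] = (3.9078*a^4 + 3.8744*a^3 - 29.9179*a^2 - 4.2178*a - 16.8717)/(11.1556*a^6 - 14.696*a^5 + 47.6588*a^4 + 10.3396*a^3 + 15.7001*a^2 + 73.9714*a + 33.2929)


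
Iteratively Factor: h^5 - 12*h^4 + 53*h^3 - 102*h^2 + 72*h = (h - 4)*(h^4 - 8*h^3 + 21*h^2 - 18*h) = (h - 4)*(h - 3)*(h^3 - 5*h^2 + 6*h) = (h - 4)*(h - 3)^2*(h^2 - 2*h) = (h - 4)*(h - 3)^2*(h - 2)*(h)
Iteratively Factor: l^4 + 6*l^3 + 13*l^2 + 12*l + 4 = (l + 2)*(l^3 + 4*l^2 + 5*l + 2) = (l + 1)*(l + 2)*(l^2 + 3*l + 2) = (l + 1)^2*(l + 2)*(l + 2)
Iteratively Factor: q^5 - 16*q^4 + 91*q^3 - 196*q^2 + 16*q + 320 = (q - 4)*(q^4 - 12*q^3 + 43*q^2 - 24*q - 80) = (q - 4)^2*(q^3 - 8*q^2 + 11*q + 20) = (q - 4)^2*(q + 1)*(q^2 - 9*q + 20) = (q - 5)*(q - 4)^2*(q + 1)*(q - 4)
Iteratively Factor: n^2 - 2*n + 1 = (n - 1)*(n - 1)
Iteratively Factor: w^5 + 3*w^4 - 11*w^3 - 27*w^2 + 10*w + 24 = (w + 2)*(w^4 + w^3 - 13*w^2 - w + 12) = (w - 3)*(w + 2)*(w^3 + 4*w^2 - w - 4) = (w - 3)*(w + 2)*(w + 4)*(w^2 - 1) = (w - 3)*(w - 1)*(w + 2)*(w + 4)*(w + 1)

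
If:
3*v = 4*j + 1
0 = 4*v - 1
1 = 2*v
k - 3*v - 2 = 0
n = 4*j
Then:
No Solution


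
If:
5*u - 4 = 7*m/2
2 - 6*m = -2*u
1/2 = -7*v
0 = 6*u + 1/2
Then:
No Solution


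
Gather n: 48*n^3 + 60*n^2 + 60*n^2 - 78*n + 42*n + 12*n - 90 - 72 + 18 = 48*n^3 + 120*n^2 - 24*n - 144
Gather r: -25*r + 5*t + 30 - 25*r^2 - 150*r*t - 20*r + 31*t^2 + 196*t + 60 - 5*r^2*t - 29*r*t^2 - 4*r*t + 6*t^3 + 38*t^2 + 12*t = r^2*(-5*t - 25) + r*(-29*t^2 - 154*t - 45) + 6*t^3 + 69*t^2 + 213*t + 90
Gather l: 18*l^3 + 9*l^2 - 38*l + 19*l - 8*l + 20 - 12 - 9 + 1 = 18*l^3 + 9*l^2 - 27*l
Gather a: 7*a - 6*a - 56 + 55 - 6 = a - 7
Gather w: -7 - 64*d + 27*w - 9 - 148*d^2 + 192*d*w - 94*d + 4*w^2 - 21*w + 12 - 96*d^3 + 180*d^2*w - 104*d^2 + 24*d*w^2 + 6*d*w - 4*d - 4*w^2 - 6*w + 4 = -96*d^3 - 252*d^2 + 24*d*w^2 - 162*d + w*(180*d^2 + 198*d)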